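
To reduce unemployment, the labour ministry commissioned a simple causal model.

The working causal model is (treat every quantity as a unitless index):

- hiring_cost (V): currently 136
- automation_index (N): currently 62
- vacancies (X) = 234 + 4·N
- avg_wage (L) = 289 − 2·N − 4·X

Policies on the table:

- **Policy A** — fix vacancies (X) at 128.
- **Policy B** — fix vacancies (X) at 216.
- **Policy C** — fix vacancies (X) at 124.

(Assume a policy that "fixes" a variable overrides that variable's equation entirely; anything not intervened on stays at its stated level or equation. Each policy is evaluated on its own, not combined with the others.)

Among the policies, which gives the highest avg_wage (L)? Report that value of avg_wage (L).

Policy A (X := 128):
  N = 62
  X = 128
  L = 289 − 2·62 − 4·128 = -347
Policy B (X := 216):
  N = 62
  X = 216
  L = 289 − 2·62 − 4·216 = -699
Policy C (X := 124):
  N = 62
  X = 124
  L = 289 − 2·62 − 4·124 = -331
Comparing — Policy A: L=-347, Policy B: L=-699, Policy C: L=-331. Highest is -331 (Policy C).

-331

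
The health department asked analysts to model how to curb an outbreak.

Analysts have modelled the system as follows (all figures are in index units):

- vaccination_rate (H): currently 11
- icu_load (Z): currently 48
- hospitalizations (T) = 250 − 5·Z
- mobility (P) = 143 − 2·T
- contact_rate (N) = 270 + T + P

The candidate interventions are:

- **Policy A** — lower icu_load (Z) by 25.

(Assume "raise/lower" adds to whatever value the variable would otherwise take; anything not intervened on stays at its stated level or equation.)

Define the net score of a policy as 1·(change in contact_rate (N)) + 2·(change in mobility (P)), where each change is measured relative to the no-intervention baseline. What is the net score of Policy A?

Baseline:
  Z = 48
  T = 250 − 5·48 = 10
  P = 143 − 2·10 = 123
  N = 270 + 10 + 123 = 403
Policy A (Z − 25):
  Z = 48 − 25 = 23
  T = 250 − 5·23 = 135
  P = 143 − 2·135 = -127
  N = 270 + 135 + (-127) = 278
ΔN = 278 − 403 = -125; ΔP = -127 − 123 = -250
Score = 1·(-125) + 2·(-250) = -625

-625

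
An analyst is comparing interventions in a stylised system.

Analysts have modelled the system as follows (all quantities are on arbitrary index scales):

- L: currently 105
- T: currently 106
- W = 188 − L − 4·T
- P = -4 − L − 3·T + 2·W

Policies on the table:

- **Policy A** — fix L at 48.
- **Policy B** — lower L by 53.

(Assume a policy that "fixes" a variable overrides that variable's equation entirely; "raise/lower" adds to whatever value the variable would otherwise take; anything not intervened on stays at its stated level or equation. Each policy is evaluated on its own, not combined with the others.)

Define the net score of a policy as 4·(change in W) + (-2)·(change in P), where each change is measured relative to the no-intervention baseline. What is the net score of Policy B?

Baseline:
  L = 105
  T = 106
  W = 188 − 105 − 4·106 = -341
  P = -4 − 105 − 3·106 + 2·(-341) = -1109
Policy B (L − 53):
  L = 105 − 53 = 52
  T = 106
  W = 188 − 52 − 4·106 = -288
  P = -4 − 52 − 3·106 + 2·(-288) = -950
ΔW = -288 − (-341) = 53; ΔP = -950 − (-1109) = 159
Score = 4·53 + (-2)·159 = -106

-106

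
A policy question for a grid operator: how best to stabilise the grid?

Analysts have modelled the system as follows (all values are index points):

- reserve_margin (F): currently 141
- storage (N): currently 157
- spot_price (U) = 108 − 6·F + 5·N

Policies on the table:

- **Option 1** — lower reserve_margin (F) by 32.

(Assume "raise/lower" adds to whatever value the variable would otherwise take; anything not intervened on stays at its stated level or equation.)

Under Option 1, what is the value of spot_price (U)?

Option 1 (F − 32):
  F = 141 − 32 = 109
  N = 157
  U = 108 − 6·109 + 5·157 = 239

239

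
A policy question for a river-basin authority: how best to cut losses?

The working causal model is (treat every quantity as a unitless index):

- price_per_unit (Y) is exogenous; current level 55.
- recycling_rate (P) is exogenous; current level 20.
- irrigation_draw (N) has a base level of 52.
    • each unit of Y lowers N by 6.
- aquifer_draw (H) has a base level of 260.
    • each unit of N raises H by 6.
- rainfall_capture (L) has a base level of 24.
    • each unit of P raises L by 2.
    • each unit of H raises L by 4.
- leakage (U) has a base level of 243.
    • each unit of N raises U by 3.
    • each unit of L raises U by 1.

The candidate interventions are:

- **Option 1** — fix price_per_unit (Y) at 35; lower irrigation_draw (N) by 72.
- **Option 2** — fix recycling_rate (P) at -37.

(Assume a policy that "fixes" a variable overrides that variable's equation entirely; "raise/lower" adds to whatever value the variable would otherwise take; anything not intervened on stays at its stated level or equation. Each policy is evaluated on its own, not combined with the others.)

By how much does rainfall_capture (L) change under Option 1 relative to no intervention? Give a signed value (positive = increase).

Baseline:
  Y = 55
  P = 20
  N = 52 − 6·55 = -278
  H = 260 + 6·(-278) = -1408
  L = 24 + 2·20 + 4·(-1408) = -5568
Option 1 (Y := 35, N − 72):
  Y = 35
  P = 20
  N = 52 − 6·35 (−72 from intervention) = -230
  H = 260 + 6·(-230) = -1120
  L = 24 + 2·20 + 4·(-1120) = -4416
Change in L: -4416 − (-5568) = 1152

1152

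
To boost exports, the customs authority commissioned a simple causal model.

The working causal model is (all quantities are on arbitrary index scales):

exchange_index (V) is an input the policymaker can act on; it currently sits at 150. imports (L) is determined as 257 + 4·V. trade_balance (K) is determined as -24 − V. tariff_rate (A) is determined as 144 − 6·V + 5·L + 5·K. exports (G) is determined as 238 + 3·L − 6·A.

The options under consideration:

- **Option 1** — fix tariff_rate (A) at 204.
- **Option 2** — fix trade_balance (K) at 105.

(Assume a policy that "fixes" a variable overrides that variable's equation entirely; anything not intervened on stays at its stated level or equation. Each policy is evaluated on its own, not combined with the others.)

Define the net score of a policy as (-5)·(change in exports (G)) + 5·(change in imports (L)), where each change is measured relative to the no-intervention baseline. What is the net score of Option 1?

-73650

Baseline:
  V = 150
  L = 257 + 4·150 = 857
  K = -24 − 150 = -174
  A = 144 − 6·150 + 5·857 + 5·(-174) = 2659
  G = 238 + 3·857 − 6·2659 = -13145
Option 1 (A := 204):
  V = 150
  L = 257 + 4·150 = 857
  K = -24 − 150 = -174
  A = 204
  G = 238 + 3·857 − 6·204 = 1585
ΔG = 1585 − (-13145) = 14730; ΔL = 857 − 857 = 0
Score = (-5)·14730 + 5·0 = -73650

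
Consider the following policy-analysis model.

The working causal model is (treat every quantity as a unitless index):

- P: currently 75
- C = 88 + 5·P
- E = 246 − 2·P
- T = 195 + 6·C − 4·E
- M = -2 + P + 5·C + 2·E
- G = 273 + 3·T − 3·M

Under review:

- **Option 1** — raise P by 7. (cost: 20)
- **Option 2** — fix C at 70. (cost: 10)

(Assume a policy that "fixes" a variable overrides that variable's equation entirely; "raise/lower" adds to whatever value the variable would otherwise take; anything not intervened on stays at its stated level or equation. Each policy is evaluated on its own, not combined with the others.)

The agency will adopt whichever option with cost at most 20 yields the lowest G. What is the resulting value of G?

Option 1 (P + 7):
  P = 75 + 7 = 82
  C = 88 + 5·82 = 498
  E = 246 − 2·82 = 82
  T = 195 + 6·498 − 4·82 = 2855
  M = -2 + 82 + 5·498 + 2·82 = 2734
  G = 273 + 3·2855 − 3·2734 = 636
Option 2 (C := 70):
  P = 75
  C = 70
  E = 246 − 2·75 = 96
  T = 195 + 6·70 − 4·96 = 231
  M = -2 + 75 + 5·70 + 2·96 = 615
  G = 273 + 3·231 − 3·615 = -879
Comparing — Option 1: G=636, Option 2: G=-879. Lowest is -879 (Option 2).

-879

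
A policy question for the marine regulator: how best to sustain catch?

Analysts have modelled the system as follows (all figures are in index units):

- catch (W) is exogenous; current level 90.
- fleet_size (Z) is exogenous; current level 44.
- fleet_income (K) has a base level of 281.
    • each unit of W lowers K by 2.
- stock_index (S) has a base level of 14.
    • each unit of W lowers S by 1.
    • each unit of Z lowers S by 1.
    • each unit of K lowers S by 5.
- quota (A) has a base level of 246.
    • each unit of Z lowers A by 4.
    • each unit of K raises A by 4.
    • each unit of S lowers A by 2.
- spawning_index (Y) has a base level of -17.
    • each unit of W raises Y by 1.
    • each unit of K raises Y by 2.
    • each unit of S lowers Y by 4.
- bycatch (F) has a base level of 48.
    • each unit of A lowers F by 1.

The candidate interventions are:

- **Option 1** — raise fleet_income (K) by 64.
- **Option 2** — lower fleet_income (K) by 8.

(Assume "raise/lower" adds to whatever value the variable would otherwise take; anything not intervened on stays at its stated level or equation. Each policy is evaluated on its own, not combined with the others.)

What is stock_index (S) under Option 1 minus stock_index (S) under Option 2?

-360

Option 1 (K + 64):
  W = 90
  Z = 44
  K = 281 − 2·90 (+64 from intervention) = 165
  S = 14 − 90 − 44 − 5·165 = -945
Option 2 (K − 8):
  W = 90
  Z = 44
  K = 281 − 2·90 (−8 from intervention) = 93
  S = 14 − 90 − 44 − 5·93 = -585
S: -945 − (-585) = -360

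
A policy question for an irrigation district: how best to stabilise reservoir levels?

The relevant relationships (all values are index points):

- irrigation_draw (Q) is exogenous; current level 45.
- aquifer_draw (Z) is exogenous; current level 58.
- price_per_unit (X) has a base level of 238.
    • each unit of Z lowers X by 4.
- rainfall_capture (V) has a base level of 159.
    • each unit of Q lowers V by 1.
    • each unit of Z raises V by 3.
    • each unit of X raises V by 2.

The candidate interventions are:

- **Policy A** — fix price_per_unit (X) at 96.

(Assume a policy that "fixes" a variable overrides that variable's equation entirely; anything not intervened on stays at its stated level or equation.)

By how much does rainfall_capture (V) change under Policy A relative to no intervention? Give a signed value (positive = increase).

Baseline:
  Q = 45
  Z = 58
  X = 238 − 4·58 = 6
  V = 159 − 45 + 3·58 + 2·6 = 300
Policy A (X := 96):
  Q = 45
  Z = 58
  X = 96
  V = 159 − 45 + 3·58 + 2·96 = 480
Change in V: 480 − 300 = 180

180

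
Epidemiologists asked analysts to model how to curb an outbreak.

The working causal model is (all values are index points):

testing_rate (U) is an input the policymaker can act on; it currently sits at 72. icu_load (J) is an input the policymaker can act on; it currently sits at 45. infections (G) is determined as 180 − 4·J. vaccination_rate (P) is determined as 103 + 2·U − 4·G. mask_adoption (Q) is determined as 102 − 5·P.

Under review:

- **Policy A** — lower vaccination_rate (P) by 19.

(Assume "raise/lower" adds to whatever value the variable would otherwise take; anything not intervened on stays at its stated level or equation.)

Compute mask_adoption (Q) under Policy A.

Policy A (P − 19):
  U = 72
  J = 45
  G = 180 − 4·45 = 0
  P = 103 + 2·72 − 4·0 (−19 from intervention) = 228
  Q = 102 − 5·228 = -1038

-1038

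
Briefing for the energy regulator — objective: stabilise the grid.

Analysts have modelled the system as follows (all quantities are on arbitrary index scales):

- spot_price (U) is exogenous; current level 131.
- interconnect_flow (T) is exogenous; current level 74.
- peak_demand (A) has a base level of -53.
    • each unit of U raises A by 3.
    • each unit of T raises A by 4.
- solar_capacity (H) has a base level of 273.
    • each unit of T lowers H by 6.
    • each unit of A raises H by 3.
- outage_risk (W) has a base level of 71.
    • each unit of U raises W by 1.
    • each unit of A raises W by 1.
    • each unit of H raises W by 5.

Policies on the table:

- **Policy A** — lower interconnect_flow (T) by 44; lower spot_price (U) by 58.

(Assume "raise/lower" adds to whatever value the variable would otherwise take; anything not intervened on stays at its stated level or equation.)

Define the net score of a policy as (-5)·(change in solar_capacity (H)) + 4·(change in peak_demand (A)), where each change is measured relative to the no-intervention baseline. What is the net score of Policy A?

Baseline:
  U = 131
  T = 74
  A = -53 + 3·131 + 4·74 = 636
  H = 273 − 6·74 + 3·636 = 1737
Policy A (T − 44, U − 58):
  U = 131 − 58 = 73
  T = 74 − 44 = 30
  A = -53 + 3·73 + 4·30 = 286
  H = 273 − 6·30 + 3·286 = 951
ΔH = 951 − 1737 = -786; ΔA = 286 − 636 = -350
Score = (-5)·(-786) + 4·(-350) = 2530

2530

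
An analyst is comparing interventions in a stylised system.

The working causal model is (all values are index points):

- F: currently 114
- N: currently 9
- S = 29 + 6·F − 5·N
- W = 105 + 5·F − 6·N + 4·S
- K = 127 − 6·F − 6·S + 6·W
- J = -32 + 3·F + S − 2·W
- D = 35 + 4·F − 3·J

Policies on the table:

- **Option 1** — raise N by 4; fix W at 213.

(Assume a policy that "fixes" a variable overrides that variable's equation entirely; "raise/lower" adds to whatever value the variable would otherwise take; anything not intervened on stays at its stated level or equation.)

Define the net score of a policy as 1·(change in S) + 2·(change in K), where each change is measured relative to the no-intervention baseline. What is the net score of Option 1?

Baseline:
  F = 114
  N = 9
  S = 29 + 6·114 − 5·9 = 668
  W = 105 + 5·114 − 6·9 + 4·668 = 3293
  K = 127 − 6·114 − 6·668 + 6·3293 = 15193
Option 1 (N + 4, W := 213):
  F = 114
  N = 9 + 4 = 13
  S = 29 + 6·114 − 5·13 = 648
  W = 213
  K = 127 − 6·114 − 6·648 + 6·213 = -3167
ΔS = 648 − 668 = -20; ΔK = -3167 − 15193 = -18360
Score = 1·(-20) + 2·(-18360) = -36740

-36740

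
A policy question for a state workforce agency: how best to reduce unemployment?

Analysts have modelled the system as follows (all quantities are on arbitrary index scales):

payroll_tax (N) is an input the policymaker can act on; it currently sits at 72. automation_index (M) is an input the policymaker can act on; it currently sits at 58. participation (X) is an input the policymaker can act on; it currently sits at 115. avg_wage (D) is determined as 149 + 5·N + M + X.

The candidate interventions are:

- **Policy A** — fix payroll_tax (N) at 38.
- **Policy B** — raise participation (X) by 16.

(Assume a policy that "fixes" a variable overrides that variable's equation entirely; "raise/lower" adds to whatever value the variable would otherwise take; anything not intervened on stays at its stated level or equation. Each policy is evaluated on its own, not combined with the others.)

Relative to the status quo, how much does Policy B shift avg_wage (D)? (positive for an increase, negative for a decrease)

16

Baseline:
  N = 72
  M = 58
  X = 115
  D = 149 + 5·72 + 58 + 115 = 682
Policy B (X + 16):
  N = 72
  M = 58
  X = 115 + 16 = 131
  D = 149 + 5·72 + 58 + 131 = 698
Change in D: 698 − 682 = 16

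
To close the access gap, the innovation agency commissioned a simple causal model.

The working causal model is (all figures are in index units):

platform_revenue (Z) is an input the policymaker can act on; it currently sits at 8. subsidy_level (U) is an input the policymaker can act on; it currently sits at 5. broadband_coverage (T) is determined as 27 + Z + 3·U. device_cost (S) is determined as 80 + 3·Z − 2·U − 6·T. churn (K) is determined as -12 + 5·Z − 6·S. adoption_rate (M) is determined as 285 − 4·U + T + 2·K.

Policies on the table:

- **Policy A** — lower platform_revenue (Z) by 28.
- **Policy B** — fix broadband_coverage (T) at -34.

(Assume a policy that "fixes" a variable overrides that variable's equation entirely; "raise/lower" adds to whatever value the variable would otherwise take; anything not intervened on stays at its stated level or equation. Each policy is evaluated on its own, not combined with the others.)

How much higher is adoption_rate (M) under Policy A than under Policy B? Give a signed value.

4816

Policy A (Z − 28):
  Z = 8 − 28 = -20
  U = 5
  T = 27 + (-20) + 3·5 = 22
  S = 80 + 3·(-20) − 2·5 − 6·22 = -122
  K = -12 + 5·(-20) − 6·(-122) = 620
  M = 285 − 4·5 + 22 + 2·620 = 1527
Policy B (T := -34):
  Z = 8
  U = 5
  T = -34
  S = 80 + 3·8 − 2·5 − 6·(-34) = 298
  K = -12 + 5·8 − 6·298 = -1760
  M = 285 − 4·5 + (-34) + 2·(-1760) = -3289
M: 1527 − (-3289) = 4816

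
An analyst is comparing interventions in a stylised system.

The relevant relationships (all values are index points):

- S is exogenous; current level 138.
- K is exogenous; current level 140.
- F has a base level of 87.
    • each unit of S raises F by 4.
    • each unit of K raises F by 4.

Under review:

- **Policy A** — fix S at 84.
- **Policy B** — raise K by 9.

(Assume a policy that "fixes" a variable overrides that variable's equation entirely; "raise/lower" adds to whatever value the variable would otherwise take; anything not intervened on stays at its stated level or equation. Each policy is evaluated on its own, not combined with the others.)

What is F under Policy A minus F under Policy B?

Policy A (S := 84):
  S = 84
  K = 140
  F = 87 + 4·84 + 4·140 = 983
Policy B (K + 9):
  S = 138
  K = 140 + 9 = 149
  F = 87 + 4·138 + 4·149 = 1235
F: 983 − 1235 = -252

-252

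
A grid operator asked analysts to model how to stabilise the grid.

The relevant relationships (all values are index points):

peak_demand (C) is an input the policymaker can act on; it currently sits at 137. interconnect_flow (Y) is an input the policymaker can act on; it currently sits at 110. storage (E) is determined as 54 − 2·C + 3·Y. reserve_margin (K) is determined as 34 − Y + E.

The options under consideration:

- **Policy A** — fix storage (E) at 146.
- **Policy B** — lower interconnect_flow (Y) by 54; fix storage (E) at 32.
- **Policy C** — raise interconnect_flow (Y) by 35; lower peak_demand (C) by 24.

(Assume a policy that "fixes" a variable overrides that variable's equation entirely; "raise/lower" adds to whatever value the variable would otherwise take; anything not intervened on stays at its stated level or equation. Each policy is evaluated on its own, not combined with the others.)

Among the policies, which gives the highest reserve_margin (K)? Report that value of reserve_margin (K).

152

Policy A (E := 146):
  C = 137
  Y = 110
  E = 146
  K = 34 − 110 + 146 = 70
Policy B (Y − 54, E := 32):
  C = 137
  Y = 110 − 54 = 56
  E = 32
  K = 34 − 56 + 32 = 10
Policy C (Y + 35, C − 24):
  C = 137 − 24 = 113
  Y = 110 + 35 = 145
  E = 54 − 2·113 + 3·145 = 263
  K = 34 − 145 + 263 = 152
Comparing — Policy A: K=70, Policy B: K=10, Policy C: K=152. Highest is 152 (Policy C).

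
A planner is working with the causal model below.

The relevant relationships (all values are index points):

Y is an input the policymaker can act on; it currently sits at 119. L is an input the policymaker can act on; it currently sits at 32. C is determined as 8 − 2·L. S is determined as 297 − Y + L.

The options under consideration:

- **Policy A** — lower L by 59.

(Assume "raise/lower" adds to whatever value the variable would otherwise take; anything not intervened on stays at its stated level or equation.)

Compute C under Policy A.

62

Policy A (L − 59):
  L = 32 − 59 = -27
  C = 8 − 2·(-27) = 62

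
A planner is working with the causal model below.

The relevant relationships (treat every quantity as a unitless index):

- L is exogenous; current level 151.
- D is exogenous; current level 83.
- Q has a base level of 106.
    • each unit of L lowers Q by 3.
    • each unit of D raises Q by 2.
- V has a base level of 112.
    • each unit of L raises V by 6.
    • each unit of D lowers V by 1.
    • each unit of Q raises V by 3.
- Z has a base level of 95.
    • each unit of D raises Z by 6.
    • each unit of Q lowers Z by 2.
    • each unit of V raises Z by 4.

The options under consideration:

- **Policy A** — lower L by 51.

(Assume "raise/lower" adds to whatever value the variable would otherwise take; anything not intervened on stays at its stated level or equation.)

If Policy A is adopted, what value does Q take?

Policy A (L − 51):
  L = 151 − 51 = 100
  D = 83
  Q = 106 − 3·100 + 2·83 = -28

-28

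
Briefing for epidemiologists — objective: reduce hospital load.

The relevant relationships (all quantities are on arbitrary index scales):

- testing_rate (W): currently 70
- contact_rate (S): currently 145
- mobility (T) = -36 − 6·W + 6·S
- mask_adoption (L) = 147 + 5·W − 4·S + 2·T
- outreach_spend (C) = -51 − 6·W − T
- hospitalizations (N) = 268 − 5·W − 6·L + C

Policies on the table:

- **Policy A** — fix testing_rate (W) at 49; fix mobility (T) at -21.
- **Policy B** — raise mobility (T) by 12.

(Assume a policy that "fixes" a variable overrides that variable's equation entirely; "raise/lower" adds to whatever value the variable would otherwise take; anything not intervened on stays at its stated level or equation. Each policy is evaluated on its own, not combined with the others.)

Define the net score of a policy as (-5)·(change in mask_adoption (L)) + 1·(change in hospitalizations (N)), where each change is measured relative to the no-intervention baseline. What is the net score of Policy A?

11391

Baseline:
  W = 70
  S = 145
  T = -36 − 6·70 + 6·145 = 414
  L = 147 + 5·70 − 4·145 + 2·414 = 745
  C = -51 − 6·70 − 414 = -885
  N = 268 − 5·70 − 6·745 + (-885) = -5437
Policy A (W := 49, T := -21):
  W = 49
  S = 145
  T = -21
  L = 147 + 5·49 − 4·145 + 2·(-21) = -230
  C = -51 − 6·49 − (-21) = -324
  N = 268 − 5·49 − 6·(-230) + (-324) = 1079
ΔL = -230 − 745 = -975; ΔN = 1079 − (-5437) = 6516
Score = (-5)·(-975) + 1·6516 = 11391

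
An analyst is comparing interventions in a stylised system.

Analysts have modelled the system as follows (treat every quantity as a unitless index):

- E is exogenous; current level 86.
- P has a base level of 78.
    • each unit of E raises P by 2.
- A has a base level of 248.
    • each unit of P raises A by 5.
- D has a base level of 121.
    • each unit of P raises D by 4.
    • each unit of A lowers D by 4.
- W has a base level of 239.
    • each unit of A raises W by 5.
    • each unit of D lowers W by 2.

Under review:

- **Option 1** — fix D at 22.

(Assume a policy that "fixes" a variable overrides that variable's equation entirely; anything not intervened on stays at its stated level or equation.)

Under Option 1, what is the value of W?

Option 1 (D := 22):
  E = 86
  P = 78 + 2·86 = 250
  A = 248 + 5·250 = 1498
  D = 22
  W = 239 + 5·1498 − 2·22 = 7685

7685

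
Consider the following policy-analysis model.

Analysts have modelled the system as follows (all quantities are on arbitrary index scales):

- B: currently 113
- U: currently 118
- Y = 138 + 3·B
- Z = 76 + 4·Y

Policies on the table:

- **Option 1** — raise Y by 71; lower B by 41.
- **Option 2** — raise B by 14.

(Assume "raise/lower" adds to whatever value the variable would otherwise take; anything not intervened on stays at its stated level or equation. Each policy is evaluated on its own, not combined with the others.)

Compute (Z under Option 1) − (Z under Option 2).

Option 1 (Y + 71, B − 41):
  B = 113 − 41 = 72
  Y = 138 + 3·72 (+71 from intervention) = 425
  Z = 76 + 4·425 = 1776
Option 2 (B + 14):
  B = 113 + 14 = 127
  Y = 138 + 3·127 = 519
  Z = 76 + 4·519 = 2152
Z: 1776 − 2152 = -376

-376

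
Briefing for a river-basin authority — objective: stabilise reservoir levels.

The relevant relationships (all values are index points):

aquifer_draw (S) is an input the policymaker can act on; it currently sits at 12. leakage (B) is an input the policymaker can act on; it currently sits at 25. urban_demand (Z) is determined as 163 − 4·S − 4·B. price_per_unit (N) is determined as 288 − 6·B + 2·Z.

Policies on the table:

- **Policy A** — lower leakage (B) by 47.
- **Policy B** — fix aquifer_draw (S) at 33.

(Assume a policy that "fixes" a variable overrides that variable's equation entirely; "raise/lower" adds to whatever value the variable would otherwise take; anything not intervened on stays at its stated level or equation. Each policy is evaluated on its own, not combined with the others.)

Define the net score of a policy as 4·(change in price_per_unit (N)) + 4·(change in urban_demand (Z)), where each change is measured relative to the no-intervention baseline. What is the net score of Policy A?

3384

Baseline:
  S = 12
  B = 25
  Z = 163 − 4·12 − 4·25 = 15
  N = 288 − 6·25 + 2·15 = 168
Policy A (B − 47):
  S = 12
  B = 25 − 47 = -22
  Z = 163 − 4·12 − 4·(-22) = 203
  N = 288 − 6·(-22) + 2·203 = 826
ΔN = 826 − 168 = 658; ΔZ = 203 − 15 = 188
Score = 4·658 + 4·188 = 3384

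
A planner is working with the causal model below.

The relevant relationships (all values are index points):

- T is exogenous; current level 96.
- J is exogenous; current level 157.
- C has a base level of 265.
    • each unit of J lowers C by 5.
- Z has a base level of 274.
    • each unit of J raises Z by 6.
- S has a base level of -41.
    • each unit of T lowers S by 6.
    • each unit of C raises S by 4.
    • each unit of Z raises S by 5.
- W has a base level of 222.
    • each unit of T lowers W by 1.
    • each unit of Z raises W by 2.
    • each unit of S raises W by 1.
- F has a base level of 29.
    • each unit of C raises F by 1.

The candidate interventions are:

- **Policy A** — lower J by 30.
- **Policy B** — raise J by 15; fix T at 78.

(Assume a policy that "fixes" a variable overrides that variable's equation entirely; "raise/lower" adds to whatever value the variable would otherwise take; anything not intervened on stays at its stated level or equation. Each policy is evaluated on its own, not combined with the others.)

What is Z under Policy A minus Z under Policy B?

-270

Policy A (J − 30):
  J = 157 − 30 = 127
  Z = 274 + 6·127 = 1036
Policy B (J + 15, T := 78):
  J = 157 + 15 = 172
  Z = 274 + 6·172 = 1306
Z: 1036 − 1306 = -270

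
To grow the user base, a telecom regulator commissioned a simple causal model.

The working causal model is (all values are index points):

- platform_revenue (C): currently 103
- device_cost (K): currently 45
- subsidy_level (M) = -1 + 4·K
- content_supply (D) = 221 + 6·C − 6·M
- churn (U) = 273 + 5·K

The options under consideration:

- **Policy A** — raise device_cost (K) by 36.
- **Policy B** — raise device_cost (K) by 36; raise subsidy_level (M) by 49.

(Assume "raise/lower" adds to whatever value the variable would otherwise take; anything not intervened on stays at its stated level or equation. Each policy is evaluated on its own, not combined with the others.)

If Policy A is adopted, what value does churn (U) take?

Policy A (K + 36):
  K = 45 + 36 = 81
  U = 273 + 5·81 = 678

678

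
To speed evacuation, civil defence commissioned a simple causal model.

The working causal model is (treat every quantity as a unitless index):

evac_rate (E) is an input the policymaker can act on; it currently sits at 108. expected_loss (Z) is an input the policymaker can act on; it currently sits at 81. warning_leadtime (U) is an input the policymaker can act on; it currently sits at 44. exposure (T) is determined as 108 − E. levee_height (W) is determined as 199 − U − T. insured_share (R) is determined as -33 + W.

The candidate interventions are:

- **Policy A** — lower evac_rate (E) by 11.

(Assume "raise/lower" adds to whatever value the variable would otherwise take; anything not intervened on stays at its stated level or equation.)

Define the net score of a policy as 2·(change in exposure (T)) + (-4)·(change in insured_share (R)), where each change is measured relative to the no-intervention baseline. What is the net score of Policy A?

66

Baseline:
  E = 108
  U = 44
  T = 108 − 108 = 0
  W = 199 − 44 − 0 = 155
  R = -33 + 155 = 122
Policy A (E − 11):
  E = 108 − 11 = 97
  U = 44
  T = 108 − 97 = 11
  W = 199 − 44 − 11 = 144
  R = -33 + 144 = 111
ΔT = 11 − 0 = 11; ΔR = 111 − 122 = -11
Score = 2·11 + (-4)·(-11) = 66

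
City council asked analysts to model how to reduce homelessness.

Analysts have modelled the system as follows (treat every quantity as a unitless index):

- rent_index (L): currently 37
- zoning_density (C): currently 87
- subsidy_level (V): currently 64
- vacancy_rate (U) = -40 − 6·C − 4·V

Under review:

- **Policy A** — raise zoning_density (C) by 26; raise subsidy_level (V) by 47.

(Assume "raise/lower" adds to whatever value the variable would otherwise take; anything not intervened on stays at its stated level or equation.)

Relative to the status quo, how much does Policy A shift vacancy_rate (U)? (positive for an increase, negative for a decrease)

Baseline:
  C = 87
  V = 64
  U = -40 − 6·87 − 4·64 = -818
Policy A (C + 26, V + 47):
  C = 87 + 26 = 113
  V = 64 + 47 = 111
  U = -40 − 6·113 − 4·111 = -1162
Change in U: -1162 − (-818) = -344

-344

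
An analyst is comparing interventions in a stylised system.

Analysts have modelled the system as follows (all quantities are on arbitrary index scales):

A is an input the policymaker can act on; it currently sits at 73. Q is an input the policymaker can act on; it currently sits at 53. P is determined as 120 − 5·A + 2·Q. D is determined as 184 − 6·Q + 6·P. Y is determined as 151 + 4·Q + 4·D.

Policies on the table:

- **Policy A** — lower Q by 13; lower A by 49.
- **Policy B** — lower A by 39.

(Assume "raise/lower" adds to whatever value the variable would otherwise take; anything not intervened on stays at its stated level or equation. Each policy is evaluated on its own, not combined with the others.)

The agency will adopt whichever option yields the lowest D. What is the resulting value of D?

Policy A (Q − 13, A − 49):
  A = 73 − 49 = 24
  Q = 53 − 13 = 40
  P = 120 − 5·24 + 2·40 = 80
  D = 184 − 6·40 + 6·80 = 424
Policy B (A − 39):
  A = 73 − 39 = 34
  Q = 53
  P = 120 − 5·34 + 2·53 = 56
  D = 184 − 6·53 + 6·56 = 202
Comparing — Policy A: D=424, Policy B: D=202. Lowest is 202 (Policy B).

202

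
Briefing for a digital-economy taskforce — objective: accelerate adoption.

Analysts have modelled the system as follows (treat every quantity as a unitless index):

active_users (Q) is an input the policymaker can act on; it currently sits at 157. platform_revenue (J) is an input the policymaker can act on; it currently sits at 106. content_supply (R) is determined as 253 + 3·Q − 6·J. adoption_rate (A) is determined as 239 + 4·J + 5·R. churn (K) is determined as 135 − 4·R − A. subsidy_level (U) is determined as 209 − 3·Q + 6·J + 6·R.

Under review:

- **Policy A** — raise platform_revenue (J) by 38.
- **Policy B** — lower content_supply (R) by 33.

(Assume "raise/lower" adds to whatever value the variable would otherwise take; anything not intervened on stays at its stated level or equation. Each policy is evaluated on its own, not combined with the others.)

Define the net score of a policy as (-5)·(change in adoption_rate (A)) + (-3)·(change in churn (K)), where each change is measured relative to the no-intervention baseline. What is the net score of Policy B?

-66

Baseline:
  Q = 157
  J = 106
  R = 253 + 3·157 − 6·106 = 88
  A = 239 + 4·106 + 5·88 = 1103
  K = 135 − 4·88 − 1103 = -1320
Policy B (R − 33):
  Q = 157
  J = 106
  R = 253 + 3·157 − 6·106 (−33 from intervention) = 55
  A = 239 + 4·106 + 5·55 = 938
  K = 135 − 4·55 − 938 = -1023
ΔA = 938 − 1103 = -165; ΔK = -1023 − (-1320) = 297
Score = (-5)·(-165) + (-3)·297 = -66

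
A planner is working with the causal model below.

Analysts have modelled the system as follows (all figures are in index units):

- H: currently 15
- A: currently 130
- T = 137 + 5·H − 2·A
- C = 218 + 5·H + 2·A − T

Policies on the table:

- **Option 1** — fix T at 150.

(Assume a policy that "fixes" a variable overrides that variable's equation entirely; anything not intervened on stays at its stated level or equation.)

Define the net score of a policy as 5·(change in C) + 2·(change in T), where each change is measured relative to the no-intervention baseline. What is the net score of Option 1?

-594

Baseline:
  H = 15
  A = 130
  T = 137 + 5·15 − 2·130 = -48
  C = 218 + 5·15 + 2·130 − (-48) = 601
Option 1 (T := 150):
  H = 15
  A = 130
  T = 150
  C = 218 + 5·15 + 2·130 − 150 = 403
ΔC = 403 − 601 = -198; ΔT = 150 − (-48) = 198
Score = 5·(-198) + 2·198 = -594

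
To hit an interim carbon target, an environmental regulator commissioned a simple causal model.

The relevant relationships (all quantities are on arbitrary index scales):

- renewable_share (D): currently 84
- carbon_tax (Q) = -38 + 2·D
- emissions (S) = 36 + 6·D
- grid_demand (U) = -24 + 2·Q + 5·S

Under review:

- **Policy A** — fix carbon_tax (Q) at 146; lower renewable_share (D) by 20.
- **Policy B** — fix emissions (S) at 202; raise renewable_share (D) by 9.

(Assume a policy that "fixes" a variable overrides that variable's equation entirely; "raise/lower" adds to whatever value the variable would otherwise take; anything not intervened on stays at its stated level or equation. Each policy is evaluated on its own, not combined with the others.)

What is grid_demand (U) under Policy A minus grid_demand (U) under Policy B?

1086

Policy A (Q := 146, D − 20):
  D = 84 − 20 = 64
  Q = 146
  S = 36 + 6·64 = 420
  U = -24 + 2·146 + 5·420 = 2368
Policy B (S := 202, D + 9):
  D = 84 + 9 = 93
  Q = -38 + 2·93 = 148
  S = 202
  U = -24 + 2·148 + 5·202 = 1282
U: 2368 − 1282 = 1086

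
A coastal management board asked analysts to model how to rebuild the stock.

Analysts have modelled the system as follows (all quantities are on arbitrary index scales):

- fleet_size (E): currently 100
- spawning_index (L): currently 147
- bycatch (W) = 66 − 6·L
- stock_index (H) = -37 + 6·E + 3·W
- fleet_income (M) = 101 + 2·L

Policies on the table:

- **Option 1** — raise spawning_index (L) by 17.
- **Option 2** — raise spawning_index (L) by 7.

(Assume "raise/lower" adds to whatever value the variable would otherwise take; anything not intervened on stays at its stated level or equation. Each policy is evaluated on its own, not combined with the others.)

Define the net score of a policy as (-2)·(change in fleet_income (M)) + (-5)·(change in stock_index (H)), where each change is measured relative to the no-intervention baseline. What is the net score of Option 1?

Baseline:
  E = 100
  L = 147
  W = 66 − 6·147 = -816
  H = -37 + 6·100 + 3·(-816) = -1885
  M = 101 + 2·147 = 395
Option 1 (L + 17):
  E = 100
  L = 147 + 17 = 164
  W = 66 − 6·164 = -918
  H = -37 + 6·100 + 3·(-918) = -2191
  M = 101 + 2·164 = 429
ΔM = 429 − 395 = 34; ΔH = -2191 − (-1885) = -306
Score = (-2)·34 + (-5)·(-306) = 1462

1462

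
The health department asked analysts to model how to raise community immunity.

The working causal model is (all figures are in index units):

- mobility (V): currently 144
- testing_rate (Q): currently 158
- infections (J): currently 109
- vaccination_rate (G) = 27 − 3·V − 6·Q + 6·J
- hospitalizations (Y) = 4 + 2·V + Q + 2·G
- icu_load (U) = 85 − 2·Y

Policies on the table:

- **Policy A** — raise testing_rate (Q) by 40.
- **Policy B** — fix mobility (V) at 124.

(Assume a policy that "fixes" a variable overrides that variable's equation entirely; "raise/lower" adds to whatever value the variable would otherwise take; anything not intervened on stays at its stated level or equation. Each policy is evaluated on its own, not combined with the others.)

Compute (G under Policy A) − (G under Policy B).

-300

Policy A (Q + 40):
  V = 144
  Q = 158 + 40 = 198
  J = 109
  G = 27 − 3·144 − 6·198 + 6·109 = -939
Policy B (V := 124):
  V = 124
  Q = 158
  J = 109
  G = 27 − 3·124 − 6·158 + 6·109 = -639
G: -939 − (-639) = -300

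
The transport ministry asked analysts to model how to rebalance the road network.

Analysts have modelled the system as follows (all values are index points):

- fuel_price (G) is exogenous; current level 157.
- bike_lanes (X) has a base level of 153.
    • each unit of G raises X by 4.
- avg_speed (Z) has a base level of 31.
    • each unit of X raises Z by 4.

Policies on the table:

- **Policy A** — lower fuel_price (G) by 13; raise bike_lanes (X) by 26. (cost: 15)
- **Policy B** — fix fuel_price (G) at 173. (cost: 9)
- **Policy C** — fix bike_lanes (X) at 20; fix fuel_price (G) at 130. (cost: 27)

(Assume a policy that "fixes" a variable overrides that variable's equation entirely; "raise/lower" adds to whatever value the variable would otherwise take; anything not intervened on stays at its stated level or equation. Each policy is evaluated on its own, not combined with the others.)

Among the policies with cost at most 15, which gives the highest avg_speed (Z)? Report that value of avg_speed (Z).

3411

Policy A (G − 13, X + 26):
  G = 157 − 13 = 144
  X = 153 + 4·144 (+26 from intervention) = 755
  Z = 31 + 4·755 = 3051
Policy B (G := 173):
  G = 173
  X = 153 + 4·173 = 845
  Z = 31 + 4·845 = 3411
Comparing — Policy A: Z=3051, Policy B: Z=3411. Highest is 3411 (Policy B).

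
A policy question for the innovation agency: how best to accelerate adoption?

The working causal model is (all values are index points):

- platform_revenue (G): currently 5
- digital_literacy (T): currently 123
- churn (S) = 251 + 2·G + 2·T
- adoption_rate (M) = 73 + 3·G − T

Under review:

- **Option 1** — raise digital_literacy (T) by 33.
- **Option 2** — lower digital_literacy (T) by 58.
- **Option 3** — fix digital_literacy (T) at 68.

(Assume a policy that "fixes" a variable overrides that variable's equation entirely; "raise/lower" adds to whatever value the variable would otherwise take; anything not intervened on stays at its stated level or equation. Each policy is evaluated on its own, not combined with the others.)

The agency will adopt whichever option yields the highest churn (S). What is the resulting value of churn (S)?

Option 1 (T + 33):
  G = 5
  T = 123 + 33 = 156
  S = 251 + 2·5 + 2·156 = 573
Option 2 (T − 58):
  G = 5
  T = 123 − 58 = 65
  S = 251 + 2·5 + 2·65 = 391
Option 3 (T := 68):
  G = 5
  T = 68
  S = 251 + 2·5 + 2·68 = 397
Comparing — Option 1: S=573, Option 2: S=391, Option 3: S=397. Highest is 573 (Option 1).

573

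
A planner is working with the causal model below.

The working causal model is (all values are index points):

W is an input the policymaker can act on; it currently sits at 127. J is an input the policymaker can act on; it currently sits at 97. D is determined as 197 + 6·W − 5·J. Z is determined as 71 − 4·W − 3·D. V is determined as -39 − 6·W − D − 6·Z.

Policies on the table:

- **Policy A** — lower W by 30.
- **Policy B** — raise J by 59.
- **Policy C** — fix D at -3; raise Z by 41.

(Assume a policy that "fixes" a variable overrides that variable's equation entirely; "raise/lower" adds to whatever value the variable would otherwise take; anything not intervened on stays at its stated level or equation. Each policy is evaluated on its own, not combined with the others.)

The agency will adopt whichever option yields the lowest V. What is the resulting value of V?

Policy A (W − 30):
  W = 127 − 30 = 97
  J = 97
  D = 197 + 6·97 − 5·97 = 294
  Z = 71 − 4·97 − 3·294 = -1199
  V = -39 − 6·97 − 294 − 6·(-1199) = 6279
Policy B (J + 59):
  W = 127
  J = 97 + 59 = 156
  D = 197 + 6·127 − 5·156 = 179
  Z = 71 − 4·127 − 3·179 = -974
  V = -39 − 6·127 − 179 − 6·(-974) = 4864
Policy C (D := -3, Z + 41):
  W = 127
  J = 97
  D = -3
  Z = 71 − 4·127 − 3·(-3) (+41 from intervention) = -387
  V = -39 − 6·127 − (-3) − 6·(-387) = 1524
Comparing — Policy A: V=6279, Policy B: V=4864, Policy C: V=1524. Lowest is 1524 (Policy C).

1524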